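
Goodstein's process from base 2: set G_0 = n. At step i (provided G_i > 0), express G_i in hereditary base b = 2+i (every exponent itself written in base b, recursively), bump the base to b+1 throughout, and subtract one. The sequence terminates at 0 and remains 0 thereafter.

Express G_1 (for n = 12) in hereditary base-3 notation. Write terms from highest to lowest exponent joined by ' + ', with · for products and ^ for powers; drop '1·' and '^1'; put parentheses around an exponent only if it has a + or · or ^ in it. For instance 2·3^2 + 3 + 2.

G_0 = 12. HB_2(12) = 2^(2 + 1) + 2^2. Bump = 108. G_1 = 107.
G_1 = 107. HB_3(107) = 3^(3 + 1) + 2·3^2 + 2·3 + 2. Bump = 1066. G_2 = 1065.

3^(3 + 1) + 2·3^2 + 2·3 + 2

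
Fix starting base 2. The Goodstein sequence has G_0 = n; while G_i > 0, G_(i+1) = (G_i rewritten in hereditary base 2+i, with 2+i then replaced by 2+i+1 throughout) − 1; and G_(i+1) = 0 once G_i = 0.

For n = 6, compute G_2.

257

step 0: 6 = 2^2 + 2; sub 3 for 2: 3^3 + 3; = 30; G_1 = 30−1 = 29
step 1: 29 = 3^3 + 2; sub 4 for 3: 4^4 + 2; = 258; G_2 = 258−1 = 257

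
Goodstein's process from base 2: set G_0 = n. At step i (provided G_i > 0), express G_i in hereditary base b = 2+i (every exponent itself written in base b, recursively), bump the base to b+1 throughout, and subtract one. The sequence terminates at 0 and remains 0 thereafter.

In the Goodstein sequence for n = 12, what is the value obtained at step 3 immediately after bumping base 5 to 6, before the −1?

G_0=12  [base 2] 2^(2 + 1) + 2^2  →[2↦3]→  3^(3 + 1) + 3^3 = 108  −1 ⇒ G_1=107
G_1=107  [base 3] 3^(3 + 1) + 2·3^2 + 2·3 + 2  →[3↦4]→  4^(4 + 1) + 2·4^2 + 2·4 + 2 = 1066  −1 ⇒ G_2=1065
G_2=1065  [base 4] 4^(4 + 1) + 2·4^2 + 2·4 + 1  →[4↦5]→  5^(5 + 1) + 2·5^2 + 2·5 + 1 = 15686  −1 ⇒ G_3=15685
G_3=15685  [base 5] 5^(5 + 1) + 2·5^2 + 2·5  →[5↦6]→  6^(6 + 1) + 2·6^2 + 2·6 = 280020  −1 ⇒ G_4=280019

280020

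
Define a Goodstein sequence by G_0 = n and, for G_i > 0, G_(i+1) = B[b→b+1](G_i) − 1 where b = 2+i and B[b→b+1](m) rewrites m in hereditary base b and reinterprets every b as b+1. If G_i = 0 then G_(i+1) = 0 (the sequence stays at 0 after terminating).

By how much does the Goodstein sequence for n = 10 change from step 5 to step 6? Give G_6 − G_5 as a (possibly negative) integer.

79857569

10 —HB2→ 2^(2 + 1) + 2 —bump→ 3^(3 + 1) + 3 = 84 —(−1)→ 83
83 —HB3→ 3^(3 + 1) + 2 —bump→ 4^(4 + 1) + 2 = 1026 —(−1)→ 1025
1025 —HB4→ 4^(4 + 1) + 1 —bump→ 5^(5 + 1) + 1 = 15626 —(−1)→ 15625
15625 —HB5→ 5^(5 + 1) —bump→ 6^(6 + 1) = 279936 —(−1)→ 279935
279935 —HB6→ 5·6^6 + 5·6^5 + 5·6^4 + 5·6^3 + 5·6^2 + 5·6 + 5 —bump→ 5·7^7 + 5·7^5 + 5·7^4 + 5·7^3 + 5·7^2 + 5·7 + 5 = 4215755 —(−1)→ 4215754
4215754 —HB7→ 5·7^7 + 5·7^5 + 5·7^4 + 5·7^3 + 5·7^2 + 5·7 + 4 —bump→ 5·8^8 + 5·8^5 + 5·8^4 + 5·8^3 + 5·8^2 + 5·8 + 4 = 84073324 —(−1)→ 84073323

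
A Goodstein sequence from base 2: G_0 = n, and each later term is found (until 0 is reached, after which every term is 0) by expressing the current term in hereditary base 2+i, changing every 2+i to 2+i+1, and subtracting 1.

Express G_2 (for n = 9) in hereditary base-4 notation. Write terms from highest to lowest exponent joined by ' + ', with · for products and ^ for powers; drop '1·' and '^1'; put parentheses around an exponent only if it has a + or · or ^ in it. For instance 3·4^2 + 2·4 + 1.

3·4^4 + 3·4^3 + 3·4^2 + 3·4 + 3

step 0: 9 = 2^(2 + 1) + 1; sub 3 for 2: 3^(3 + 1) + 1; = 82; G_1 = 82−1 = 81
step 1: 81 = 3^(3 + 1); sub 4 for 3: 4^(4 + 1); = 1024; G_2 = 1024−1 = 1023
step 2: 1023 = 3·4^4 + 3·4^3 + 3·4^2 + 3·4 + 3; sub 5 for 4: 3·5^5 + 3·5^3 + 3·5^2 + 3·5 + 3; = 9843; G_3 = 9843−1 = 9842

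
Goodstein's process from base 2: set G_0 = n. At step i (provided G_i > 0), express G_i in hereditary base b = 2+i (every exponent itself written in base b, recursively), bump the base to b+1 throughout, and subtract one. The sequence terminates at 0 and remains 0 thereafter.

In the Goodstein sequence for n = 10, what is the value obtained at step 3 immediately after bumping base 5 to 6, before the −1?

step 0: 10 = 2^(2 + 1) + 2; sub 3 for 2: 3^(3 + 1) + 3; = 84; G_1 = 84−1 = 83
step 1: 83 = 3^(3 + 1) + 2; sub 4 for 3: 4^(4 + 1) + 2; = 1026; G_2 = 1026−1 = 1025
step 2: 1025 = 4^(4 + 1) + 1; sub 5 for 4: 5^(5 + 1) + 1; = 15626; G_3 = 15626−1 = 15625

279936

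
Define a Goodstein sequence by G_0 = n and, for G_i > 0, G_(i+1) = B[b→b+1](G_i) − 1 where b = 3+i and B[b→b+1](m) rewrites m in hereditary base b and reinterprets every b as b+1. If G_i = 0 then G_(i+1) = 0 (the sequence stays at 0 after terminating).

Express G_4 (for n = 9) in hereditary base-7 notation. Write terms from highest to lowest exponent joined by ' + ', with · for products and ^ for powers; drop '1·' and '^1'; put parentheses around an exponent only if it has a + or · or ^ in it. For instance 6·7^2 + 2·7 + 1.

3·7

G_0=9  [base 3] 3^2  →[3↦4]→  4^2 = 16  −1 ⇒ G_1=15
G_1=15  [base 4] 3·4 + 3  →[4↦5]→  3·5 + 3 = 18  −1 ⇒ G_2=17
G_2=17  [base 5] 3·5 + 2  →[5↦6]→  3·6 + 2 = 20  −1 ⇒ G_3=19
G_3=19  [base 6] 3·6 + 1  →[6↦7]→  3·7 + 1 = 22  −1 ⇒ G_4=21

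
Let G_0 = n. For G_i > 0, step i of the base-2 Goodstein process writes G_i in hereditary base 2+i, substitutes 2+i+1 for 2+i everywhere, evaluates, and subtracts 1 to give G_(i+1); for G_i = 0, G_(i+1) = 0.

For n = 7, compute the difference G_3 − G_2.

base 2: 7 = 2^2 + 2 + 1; at 3: 3^3 + 3 + 1 = 31; next = 30
base 3: 30 = 3^3 + 3; at 4: 4^4 + 4 = 260; next = 259
base 4: 259 = 4^4 + 3; at 5: 5^5 + 3 = 3128; next = 3127

2868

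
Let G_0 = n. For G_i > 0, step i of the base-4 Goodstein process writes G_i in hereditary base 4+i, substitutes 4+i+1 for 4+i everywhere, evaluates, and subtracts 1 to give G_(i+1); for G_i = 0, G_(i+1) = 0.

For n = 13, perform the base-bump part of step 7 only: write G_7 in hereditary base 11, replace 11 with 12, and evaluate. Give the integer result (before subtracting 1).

24

13 —HB4→ 3·4 + 1 —bump→ 3·5 + 1 = 16 —(−1)→ 15
15 —HB5→ 3·5 —bump→ 3·6 = 18 —(−1)→ 17
17 —HB6→ 2·6 + 5 —bump→ 2·7 + 5 = 19 —(−1)→ 18
18 —HB7→ 2·7 + 4 —bump→ 2·8 + 4 = 20 —(−1)→ 19
19 —HB8→ 2·8 + 3 —bump→ 2·9 + 3 = 21 —(−1)→ 20
20 —HB9→ 2·9 + 2 —bump→ 2·10 + 2 = 22 —(−1)→ 21
21 —HB10→ 2·10 + 1 —bump→ 2·11 + 1 = 23 —(−1)→ 22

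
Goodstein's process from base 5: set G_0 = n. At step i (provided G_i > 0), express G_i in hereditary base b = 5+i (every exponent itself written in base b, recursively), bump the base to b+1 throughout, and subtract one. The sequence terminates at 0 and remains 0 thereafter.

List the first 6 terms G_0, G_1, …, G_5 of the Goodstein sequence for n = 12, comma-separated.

G_0 = 12. HB_5(12) = 2·5 + 2. Bump = 14. G_1 = 13.
G_1 = 13. HB_6(13) = 2·6 + 1. Bump = 15. G_2 = 14.
G_2 = 14. HB_7(14) = 2·7. Bump = 16. G_3 = 15.
G_3 = 15. HB_8(15) = 8 + 7. Bump = 16. G_4 = 15.
G_4 = 15. HB_9(15) = 9 + 6. Bump = 16. G_5 = 15.

12, 13, 14, 15, 15, 15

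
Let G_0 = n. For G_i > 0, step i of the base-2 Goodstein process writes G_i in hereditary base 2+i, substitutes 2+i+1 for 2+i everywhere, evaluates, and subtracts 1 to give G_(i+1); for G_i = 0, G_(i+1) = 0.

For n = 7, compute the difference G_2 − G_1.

229

base 2: 7 = 2^2 + 2 + 1; at 3: 3^3 + 3 + 1 = 31; next = 30
base 3: 30 = 3^3 + 3; at 4: 4^4 + 4 = 260; next = 259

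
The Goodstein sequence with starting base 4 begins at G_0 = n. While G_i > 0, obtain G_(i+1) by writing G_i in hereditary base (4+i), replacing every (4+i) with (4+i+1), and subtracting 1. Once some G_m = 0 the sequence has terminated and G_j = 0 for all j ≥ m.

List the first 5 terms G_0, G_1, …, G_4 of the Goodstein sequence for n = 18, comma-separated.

18, 26, 36, 48, 53

base 4: 18 = 4^2 + 2; at 5: 5^2 + 2 = 27; next = 26
base 5: 26 = 5^2 + 1; at 6: 6^2 + 1 = 37; next = 36
base 6: 36 = 6^2; at 7: 7^2 = 49; next = 48
base 7: 48 = 6·7 + 6; at 8: 6·8 + 6 = 54; next = 53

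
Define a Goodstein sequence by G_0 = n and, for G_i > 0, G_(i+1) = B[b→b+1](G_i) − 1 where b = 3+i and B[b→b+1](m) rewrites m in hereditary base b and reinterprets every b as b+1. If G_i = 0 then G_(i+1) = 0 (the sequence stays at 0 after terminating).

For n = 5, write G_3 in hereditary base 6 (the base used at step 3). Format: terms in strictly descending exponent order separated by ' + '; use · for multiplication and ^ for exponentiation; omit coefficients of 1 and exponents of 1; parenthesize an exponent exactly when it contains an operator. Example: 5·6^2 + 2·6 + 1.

5

G_0 = 5. HB_3(5) = 3 + 2. Bump = 6. G_1 = 5.
G_1 = 5. HB_4(5) = 4 + 1. Bump = 6. G_2 = 5.
G_2 = 5. HB_5(5) = 5. Bump = 6. G_3 = 5.
G_3 = 5. HB_6(5) = 5. Bump = 5. G_4 = 4.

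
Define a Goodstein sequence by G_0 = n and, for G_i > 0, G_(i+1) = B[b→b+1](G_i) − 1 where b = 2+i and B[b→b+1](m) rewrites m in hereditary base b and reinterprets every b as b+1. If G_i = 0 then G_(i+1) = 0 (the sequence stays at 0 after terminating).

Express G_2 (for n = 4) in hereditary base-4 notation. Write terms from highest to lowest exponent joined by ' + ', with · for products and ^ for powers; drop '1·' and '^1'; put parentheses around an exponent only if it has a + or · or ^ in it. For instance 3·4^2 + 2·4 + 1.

(0) 4|_2 = 2^2 ↦ 3^3|_3 = 27 ⇒ 26
(1) 26|_3 = 2·3^2 + 2·3 + 2 ↦ 2·4^2 + 2·4 + 2|_4 = 42 ⇒ 41

2·4^2 + 2·4 + 1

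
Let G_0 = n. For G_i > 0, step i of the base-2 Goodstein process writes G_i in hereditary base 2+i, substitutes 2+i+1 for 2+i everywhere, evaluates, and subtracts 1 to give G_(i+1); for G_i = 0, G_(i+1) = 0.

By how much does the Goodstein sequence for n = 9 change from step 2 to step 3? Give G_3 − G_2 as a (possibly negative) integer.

[0] 9 ≡ 2^(2 + 1) + 1 (base 2). Lift 3: 82. −1: 81.
[1] 81 ≡ 3^(3 + 1) (base 3). Lift 4: 1024. −1: 1023.
[2] 1023 ≡ 3·4^4 + 3·4^3 + 3·4^2 + 3·4 + 3 (base 4). Lift 5: 9843. −1: 9842.

8819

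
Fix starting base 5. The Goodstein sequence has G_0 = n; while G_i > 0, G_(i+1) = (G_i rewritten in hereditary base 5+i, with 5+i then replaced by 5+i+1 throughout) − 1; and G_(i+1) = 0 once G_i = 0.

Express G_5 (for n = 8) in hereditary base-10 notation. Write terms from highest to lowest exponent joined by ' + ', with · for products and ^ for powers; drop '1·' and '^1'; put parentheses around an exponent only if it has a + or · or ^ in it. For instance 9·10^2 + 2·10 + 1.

7

(0) 8|_5 = 5 + 3 ↦ 6 + 3|_6 = 9 ⇒ 8
(1) 8|_6 = 6 + 2 ↦ 7 + 2|_7 = 9 ⇒ 8
(2) 8|_7 = 7 + 1 ↦ 8 + 1|_8 = 9 ⇒ 8
(3) 8|_8 = 8 ↦ 9|_9 = 9 ⇒ 8
(4) 8|_9 = 8 ↦ 8|_10 = 8 ⇒ 7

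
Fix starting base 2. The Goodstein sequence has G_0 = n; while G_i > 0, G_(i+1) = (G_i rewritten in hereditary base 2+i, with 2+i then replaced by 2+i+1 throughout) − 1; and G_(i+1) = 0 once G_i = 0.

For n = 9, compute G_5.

base 2: 9 = 2^(2 + 1) + 1; at 3: 3^(3 + 1) + 1 = 82; next = 81
base 3: 81 = 3^(3 + 1); at 4: 4^(4 + 1) = 1024; next = 1023
base 4: 1023 = 3·4^4 + 3·4^3 + 3·4^2 + 3·4 + 3; at 5: 3·5^5 + 3·5^3 + 3·5^2 + 3·5 + 3 = 9843; next = 9842
base 5: 9842 = 3·5^5 + 3·5^3 + 3·5^2 + 3·5 + 2; at 6: 3·6^6 + 3·6^3 + 3·6^2 + 3·6 + 2 = 140744; next = 140743
base 6: 140743 = 3·6^6 + 3·6^3 + 3·6^2 + 3·6 + 1; at 7: 3·7^7 + 3·7^3 + 3·7^2 + 3·7 + 1 = 2471827; next = 2471826
base 7: 2471826 = 3·7^7 + 3·7^3 + 3·7^2 + 3·7; at 8: 3·8^8 + 3·8^3 + 3·8^2 + 3·8 = 50333400; next = 50333399

2471826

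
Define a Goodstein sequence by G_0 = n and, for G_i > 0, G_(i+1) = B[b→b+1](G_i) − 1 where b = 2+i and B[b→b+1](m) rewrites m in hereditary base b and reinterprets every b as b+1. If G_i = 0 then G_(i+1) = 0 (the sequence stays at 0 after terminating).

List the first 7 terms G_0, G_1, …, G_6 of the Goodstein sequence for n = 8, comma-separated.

8, 80, 553, 6310, 93395, 1647195, 33554571

step 0: 8 = 2^(2 + 1); sub 3 for 2: 3^(3 + 1); = 81; G_1 = 81−1 = 80
step 1: 80 = 2·3^3 + 2·3^2 + 2·3 + 2; sub 4 for 3: 2·4^4 + 2·4^2 + 2·4 + 2; = 554; G_2 = 554−1 = 553
step 2: 553 = 2·4^4 + 2·4^2 + 2·4 + 1; sub 5 for 4: 2·5^5 + 2·5^2 + 2·5 + 1; = 6311; G_3 = 6311−1 = 6310
step 3: 6310 = 2·5^5 + 2·5^2 + 2·5; sub 6 for 5: 2·6^6 + 2·6^2 + 2·6; = 93396; G_4 = 93396−1 = 93395
step 4: 93395 = 2·6^6 + 2·6^2 + 6 + 5; sub 7 for 6: 2·7^7 + 2·7^2 + 7 + 5; = 1647196; G_5 = 1647196−1 = 1647195
step 5: 1647195 = 2·7^7 + 2·7^2 + 7 + 4; sub 8 for 7: 2·8^8 + 2·8^2 + 8 + 4; = 33554572; G_6 = 33554572−1 = 33554571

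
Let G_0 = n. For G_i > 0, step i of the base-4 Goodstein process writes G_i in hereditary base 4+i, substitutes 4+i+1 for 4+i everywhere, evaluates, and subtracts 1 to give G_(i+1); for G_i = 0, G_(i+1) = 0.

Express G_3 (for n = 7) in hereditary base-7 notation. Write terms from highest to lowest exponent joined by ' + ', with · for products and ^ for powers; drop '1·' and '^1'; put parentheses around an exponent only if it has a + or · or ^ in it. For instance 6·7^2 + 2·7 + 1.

7 —HB4→ 4 + 3 —bump→ 5 + 3 = 8 —(−1)→ 7
7 —HB5→ 5 + 2 —bump→ 6 + 2 = 8 —(−1)→ 7
7 —HB6→ 6 + 1 —bump→ 7 + 1 = 8 —(−1)→ 7
7 —HB7→ 7 —bump→ 8 = 8 —(−1)→ 7

7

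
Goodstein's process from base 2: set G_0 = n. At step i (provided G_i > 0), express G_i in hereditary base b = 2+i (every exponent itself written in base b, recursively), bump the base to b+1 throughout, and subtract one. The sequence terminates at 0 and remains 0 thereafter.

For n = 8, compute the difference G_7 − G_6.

i=0: 8 = 2^(2 + 1) (b=2); 2→3: 3^(3 + 1) = 81; 81−1 = 80
i=1: 80 = 2·3^3 + 2·3^2 + 2·3 + 2 (b=3); 3→4: 2·4^4 + 2·4^2 + 2·4 + 2 = 554; 554−1 = 553
i=2: 553 = 2·4^4 + 2·4^2 + 2·4 + 1 (b=4); 4→5: 2·5^5 + 2·5^2 + 2·5 + 1 = 6311; 6311−1 = 6310
i=3: 6310 = 2·5^5 + 2·5^2 + 2·5 (b=5); 5→6: 2·6^6 + 2·6^2 + 2·6 = 93396; 93396−1 = 93395
i=4: 93395 = 2·6^6 + 2·6^2 + 6 + 5 (b=6); 6→7: 2·7^7 + 2·7^2 + 7 + 5 = 1647196; 1647196−1 = 1647195
i=5: 1647195 = 2·7^7 + 2·7^2 + 7 + 4 (b=7); 7→8: 2·8^8 + 2·8^2 + 8 + 4 = 33554572; 33554572−1 = 33554571
i=6: 33554571 = 2·8^8 + 2·8^2 + 8 + 3 (b=8); 8→9: 2·9^9 + 2·9^2 + 9 + 3 = 774841152; 774841152−1 = 774841151

741286580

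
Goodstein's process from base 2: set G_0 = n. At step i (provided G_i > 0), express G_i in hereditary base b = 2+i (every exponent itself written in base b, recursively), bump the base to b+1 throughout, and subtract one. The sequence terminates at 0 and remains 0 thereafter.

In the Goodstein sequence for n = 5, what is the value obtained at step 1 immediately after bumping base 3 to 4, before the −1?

256

i=0: 5 = 2^2 + 1 (b=2); 2→3: 3^3 + 1 = 28; 28−1 = 27
i=1: 27 = 3^3 (b=3); 3→4: 4^4 = 256; 256−1 = 255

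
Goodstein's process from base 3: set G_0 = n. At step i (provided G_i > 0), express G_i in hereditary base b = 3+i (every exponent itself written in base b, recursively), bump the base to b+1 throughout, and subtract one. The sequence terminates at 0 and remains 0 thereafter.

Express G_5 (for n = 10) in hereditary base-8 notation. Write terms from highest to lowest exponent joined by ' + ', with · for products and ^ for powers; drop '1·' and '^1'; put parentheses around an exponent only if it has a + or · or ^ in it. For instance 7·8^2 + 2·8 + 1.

10 —HB3→ 3^2 + 1 —bump→ 4^2 + 1 = 17 —(−1)→ 16
16 —HB4→ 4^2 —bump→ 5^2 = 25 —(−1)→ 24
24 —HB5→ 4·5 + 4 —bump→ 4·6 + 4 = 28 —(−1)→ 27
27 —HB6→ 4·6 + 3 —bump→ 4·7 + 3 = 31 —(−1)→ 30
30 —HB7→ 4·7 + 2 —bump→ 4·8 + 2 = 34 —(−1)→ 33
33 —HB8→ 4·8 + 1 —bump→ 4·9 + 1 = 37 —(−1)→ 36

4·8 + 1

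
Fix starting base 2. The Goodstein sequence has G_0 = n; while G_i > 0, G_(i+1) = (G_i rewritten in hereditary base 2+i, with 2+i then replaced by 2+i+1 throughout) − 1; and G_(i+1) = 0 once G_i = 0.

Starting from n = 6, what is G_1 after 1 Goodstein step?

step 0: 6 = 2^2 + 2; sub 3 for 2: 3^3 + 3; = 30; G_1 = 30−1 = 29
step 1: 29 = 3^3 + 2; sub 4 for 3: 4^4 + 2; = 258; G_2 = 258−1 = 257

29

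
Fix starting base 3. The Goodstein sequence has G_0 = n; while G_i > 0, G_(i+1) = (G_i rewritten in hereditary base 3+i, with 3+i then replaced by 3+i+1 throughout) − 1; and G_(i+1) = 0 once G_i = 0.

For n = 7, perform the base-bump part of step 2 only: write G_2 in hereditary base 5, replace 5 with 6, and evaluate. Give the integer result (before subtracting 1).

10

base 3: 7 = 2·3 + 1; at 4: 2·4 + 1 = 9; next = 8
base 4: 8 = 2·4; at 5: 2·5 = 10; next = 9
base 5: 9 = 5 + 4; at 6: 6 + 4 = 10; next = 9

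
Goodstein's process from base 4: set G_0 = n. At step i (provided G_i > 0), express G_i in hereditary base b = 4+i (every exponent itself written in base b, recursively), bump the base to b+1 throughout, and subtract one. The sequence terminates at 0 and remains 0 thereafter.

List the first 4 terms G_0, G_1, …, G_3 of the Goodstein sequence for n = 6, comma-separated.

[0] 6 ≡ 4 + 2 (base 4). Lift 5: 7. −1: 6.
[1] 6 ≡ 5 + 1 (base 5). Lift 6: 7. −1: 6.
[2] 6 ≡ 6 (base 6). Lift 7: 7. −1: 6.

6, 6, 6, 6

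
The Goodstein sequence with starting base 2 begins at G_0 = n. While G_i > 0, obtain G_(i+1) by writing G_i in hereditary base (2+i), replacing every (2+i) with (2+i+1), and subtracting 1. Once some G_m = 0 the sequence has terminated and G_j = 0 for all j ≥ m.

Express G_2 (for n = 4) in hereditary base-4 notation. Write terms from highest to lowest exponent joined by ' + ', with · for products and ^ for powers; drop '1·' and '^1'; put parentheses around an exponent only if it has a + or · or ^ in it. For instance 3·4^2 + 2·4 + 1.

G_0=4  [base 2] 2^2  →[2↦3]→  3^3 = 27  −1 ⇒ G_1=26
G_1=26  [base 3] 2·3^2 + 2·3 + 2  →[3↦4]→  2·4^2 + 2·4 + 2 = 42  −1 ⇒ G_2=41
G_2=41  [base 4] 2·4^2 + 2·4 + 1  →[4↦5]→  2·5^2 + 2·5 + 1 = 61  −1 ⇒ G_3=60

2·4^2 + 2·4 + 1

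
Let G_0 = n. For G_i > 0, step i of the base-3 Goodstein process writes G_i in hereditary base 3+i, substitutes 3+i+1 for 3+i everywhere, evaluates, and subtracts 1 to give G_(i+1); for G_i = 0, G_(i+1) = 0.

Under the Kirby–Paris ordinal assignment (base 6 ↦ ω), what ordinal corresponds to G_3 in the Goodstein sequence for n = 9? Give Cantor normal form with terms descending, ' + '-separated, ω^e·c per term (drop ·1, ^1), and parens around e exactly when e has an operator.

[0] 9 ≡ 3^2 (base 3). Lift 4: 16. −1: 15.
[1] 15 ≡ 3·4 + 3 (base 4). Lift 5: 18. −1: 17.
[2] 17 ≡ 3·5 + 2 (base 5). Lift 6: 20. −1: 19.
[3] 19 ≡ 3·6 + 1 (base 6). Lift 7: 22. −1: 21.

ω·3 + 1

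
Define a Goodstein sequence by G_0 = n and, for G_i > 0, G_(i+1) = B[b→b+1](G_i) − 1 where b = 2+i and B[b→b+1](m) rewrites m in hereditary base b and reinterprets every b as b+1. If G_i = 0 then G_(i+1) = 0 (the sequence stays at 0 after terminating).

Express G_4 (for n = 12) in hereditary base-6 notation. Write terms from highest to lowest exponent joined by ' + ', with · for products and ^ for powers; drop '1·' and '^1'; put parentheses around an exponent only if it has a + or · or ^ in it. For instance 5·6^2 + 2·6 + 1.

base 2: 12 = 2^(2 + 1) + 2^2; at 3: 3^(3 + 1) + 3^3 = 108; next = 107
base 3: 107 = 3^(3 + 1) + 2·3^2 + 2·3 + 2; at 4: 4^(4 + 1) + 2·4^2 + 2·4 + 2 = 1066; next = 1065
base 4: 1065 = 4^(4 + 1) + 2·4^2 + 2·4 + 1; at 5: 5^(5 + 1) + 2·5^2 + 2·5 + 1 = 15686; next = 15685
base 5: 15685 = 5^(5 + 1) + 2·5^2 + 2·5; at 6: 6^(6 + 1) + 2·6^2 + 2·6 = 280020; next = 280019
base 6: 280019 = 6^(6 + 1) + 2·6^2 + 6 + 5; at 7: 7^(7 + 1) + 2·7^2 + 7 + 5 = 5764911; next = 5764910

6^(6 + 1) + 2·6^2 + 6 + 5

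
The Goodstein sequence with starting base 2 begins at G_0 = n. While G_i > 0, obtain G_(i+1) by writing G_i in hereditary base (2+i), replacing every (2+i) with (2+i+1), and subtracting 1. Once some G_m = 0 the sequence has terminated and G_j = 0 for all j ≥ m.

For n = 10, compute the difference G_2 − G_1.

i=0: 10 = 2^(2 + 1) + 2 (b=2); 2→3: 3^(3 + 1) + 3 = 84; 84−1 = 83
i=1: 83 = 3^(3 + 1) + 2 (b=3); 3→4: 4^(4 + 1) + 2 = 1026; 1026−1 = 1025

942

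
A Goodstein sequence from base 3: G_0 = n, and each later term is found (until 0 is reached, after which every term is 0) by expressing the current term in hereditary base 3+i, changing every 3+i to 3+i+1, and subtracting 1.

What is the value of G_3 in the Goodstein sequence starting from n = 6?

7

(0) 6|_3 = 2·3 ↦ 2·4|_4 = 8 ⇒ 7
(1) 7|_4 = 4 + 3 ↦ 5 + 3|_5 = 8 ⇒ 7
(2) 7|_5 = 5 + 2 ↦ 6 + 2|_6 = 8 ⇒ 7
(3) 7|_6 = 6 + 1 ↦ 7 + 1|_7 = 8 ⇒ 7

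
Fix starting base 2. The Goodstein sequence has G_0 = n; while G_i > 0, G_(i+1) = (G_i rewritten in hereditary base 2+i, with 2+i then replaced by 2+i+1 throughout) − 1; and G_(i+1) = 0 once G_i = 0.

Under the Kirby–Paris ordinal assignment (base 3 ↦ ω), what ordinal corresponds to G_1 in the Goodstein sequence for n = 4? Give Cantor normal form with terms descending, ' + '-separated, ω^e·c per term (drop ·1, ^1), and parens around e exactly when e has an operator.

base 2: 4 = 2^2; at 3: 3^3 = 27; next = 26
base 3: 26 = 2·3^2 + 2·3 + 2; at 4: 2·4^2 + 2·4 + 2 = 42; next = 41

ω^2·2 + ω·2 + 2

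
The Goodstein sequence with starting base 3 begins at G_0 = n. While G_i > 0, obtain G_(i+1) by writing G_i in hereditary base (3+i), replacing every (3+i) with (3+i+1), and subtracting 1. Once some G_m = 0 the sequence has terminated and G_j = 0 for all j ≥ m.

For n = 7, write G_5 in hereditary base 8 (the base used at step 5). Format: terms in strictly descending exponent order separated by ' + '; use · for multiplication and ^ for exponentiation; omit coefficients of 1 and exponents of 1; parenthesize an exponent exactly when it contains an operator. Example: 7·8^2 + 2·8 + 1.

8 + 1

7 —HB3→ 2·3 + 1 —bump→ 2·4 + 1 = 9 —(−1)→ 8
8 —HB4→ 2·4 —bump→ 2·5 = 10 —(−1)→ 9
9 —HB5→ 5 + 4 —bump→ 6 + 4 = 10 —(−1)→ 9
9 —HB6→ 6 + 3 —bump→ 7 + 3 = 10 —(−1)→ 9
9 —HB7→ 7 + 2 —bump→ 8 + 2 = 10 —(−1)→ 9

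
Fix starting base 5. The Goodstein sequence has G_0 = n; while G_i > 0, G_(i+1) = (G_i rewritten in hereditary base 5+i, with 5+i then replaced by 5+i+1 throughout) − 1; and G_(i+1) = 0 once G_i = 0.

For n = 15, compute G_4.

20

step 0: 15 = 3·5; sub 6 for 5: 3·6; = 18; G_1 = 18−1 = 17
step 1: 17 = 2·6 + 5; sub 7 for 6: 2·7 + 5; = 19; G_2 = 19−1 = 18
step 2: 18 = 2·7 + 4; sub 8 for 7: 2·8 + 4; = 20; G_3 = 20−1 = 19
step 3: 19 = 2·8 + 3; sub 9 for 8: 2·9 + 3; = 21; G_4 = 21−1 = 20
step 4: 20 = 2·9 + 2; sub 10 for 9: 2·10 + 2; = 22; G_5 = 22−1 = 21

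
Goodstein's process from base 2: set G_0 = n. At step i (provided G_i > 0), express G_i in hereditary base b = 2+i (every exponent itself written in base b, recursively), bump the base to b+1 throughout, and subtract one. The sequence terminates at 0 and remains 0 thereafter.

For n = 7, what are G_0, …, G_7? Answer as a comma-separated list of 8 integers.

[0] 7 ≡ 2^2 + 2 + 1 (base 2). Lift 3: 31. −1: 30.
[1] 30 ≡ 3^3 + 3 (base 3). Lift 4: 260. −1: 259.
[2] 259 ≡ 4^4 + 3 (base 4). Lift 5: 3128. −1: 3127.
[3] 3127 ≡ 5^5 + 2 (base 5). Lift 6: 46658. −1: 46657.
[4] 46657 ≡ 6^6 + 1 (base 6). Lift 7: 823544. −1: 823543.
[5] 823543 ≡ 7^7 (base 7). Lift 8: 16777216. −1: 16777215.
[6] 16777215 ≡ 7·8^7 + 7·8^6 + 7·8^5 + 7·8^4 + 7·8^3 + 7·8^2 + 7·8 + 7 (base 8). Lift 9: 37665880. −1: 37665879.

7, 30, 259, 3127, 46657, 823543, 16777215, 37665879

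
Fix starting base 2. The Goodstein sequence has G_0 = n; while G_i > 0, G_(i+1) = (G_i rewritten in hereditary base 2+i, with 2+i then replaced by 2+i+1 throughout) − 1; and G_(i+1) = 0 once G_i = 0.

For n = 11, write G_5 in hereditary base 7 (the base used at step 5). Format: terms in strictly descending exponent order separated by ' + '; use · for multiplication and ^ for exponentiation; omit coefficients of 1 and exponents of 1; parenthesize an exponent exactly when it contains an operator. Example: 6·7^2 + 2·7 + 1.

G_0 = 11. HB_2(11) = 2^(2 + 1) + 2 + 1. Bump = 85. G_1 = 84.
G_1 = 84. HB_3(84) = 3^(3 + 1) + 3. Bump = 1028. G_2 = 1027.
G_2 = 1027. HB_4(1027) = 4^(4 + 1) + 3. Bump = 15628. G_3 = 15627.
G_3 = 15627. HB_5(15627) = 5^(5 + 1) + 2. Bump = 279938. G_4 = 279937.
G_4 = 279937. HB_6(279937) = 6^(6 + 1) + 1. Bump = 5764802. G_5 = 5764801.
G_5 = 5764801. HB_7(5764801) = 7^(7 + 1). Bump = 134217728. G_6 = 134217727.

7^(7 + 1)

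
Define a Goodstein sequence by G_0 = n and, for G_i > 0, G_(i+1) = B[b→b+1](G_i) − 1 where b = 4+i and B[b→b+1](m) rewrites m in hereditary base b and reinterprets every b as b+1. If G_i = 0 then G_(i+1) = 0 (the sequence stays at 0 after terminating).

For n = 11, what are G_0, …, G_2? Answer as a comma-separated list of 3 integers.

i=0: 11 = 2·4 + 3 (b=4); 4→5: 2·5 + 3 = 13; 13−1 = 12
i=1: 12 = 2·5 + 2 (b=5); 5→6: 2·6 + 2 = 14; 14−1 = 13

11, 12, 13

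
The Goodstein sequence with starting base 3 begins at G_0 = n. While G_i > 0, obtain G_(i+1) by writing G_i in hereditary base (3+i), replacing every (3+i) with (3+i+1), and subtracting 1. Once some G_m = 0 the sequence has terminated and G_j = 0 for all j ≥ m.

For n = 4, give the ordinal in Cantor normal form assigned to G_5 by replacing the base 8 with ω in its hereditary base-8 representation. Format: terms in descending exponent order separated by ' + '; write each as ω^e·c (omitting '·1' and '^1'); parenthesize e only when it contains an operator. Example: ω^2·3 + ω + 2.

1

G_0 = 4. HB_3(4) = 3 + 1. Bump = 5. G_1 = 4.
G_1 = 4. HB_4(4) = 4. Bump = 5. G_2 = 4.
G_2 = 4. HB_5(4) = 4. Bump = 4. G_3 = 3.
G_3 = 3. HB_6(3) = 3. Bump = 3. G_4 = 2.
G_4 = 2. HB_7(2) = 2. Bump = 2. G_5 = 1.
G_5 = 1. HB_8(1) = 1. Bump = 1. G_6 = 0.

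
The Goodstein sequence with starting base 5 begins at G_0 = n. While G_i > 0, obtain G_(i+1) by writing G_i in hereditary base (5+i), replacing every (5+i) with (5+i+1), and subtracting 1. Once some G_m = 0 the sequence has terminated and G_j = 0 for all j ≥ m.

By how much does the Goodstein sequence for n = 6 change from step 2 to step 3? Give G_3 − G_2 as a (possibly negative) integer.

i=0: 6 = 5 + 1 (b=5); 5→6: 6 + 1 = 7; 7−1 = 6
i=1: 6 = 6 (b=6); 6→7: 7 = 7; 7−1 = 6
i=2: 6 = 6 (b=7); 7→8: 6 = 6; 6−1 = 5

-1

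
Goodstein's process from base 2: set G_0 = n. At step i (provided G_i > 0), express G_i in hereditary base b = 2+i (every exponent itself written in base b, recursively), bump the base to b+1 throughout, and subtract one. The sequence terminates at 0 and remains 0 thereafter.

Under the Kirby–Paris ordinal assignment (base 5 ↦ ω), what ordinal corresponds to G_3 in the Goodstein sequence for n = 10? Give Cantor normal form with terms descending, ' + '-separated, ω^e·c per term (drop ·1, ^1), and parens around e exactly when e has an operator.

(0) 10|_2 = 2^(2 + 1) + 2 ↦ 3^(3 + 1) + 3|_3 = 84 ⇒ 83
(1) 83|_3 = 3^(3 + 1) + 2 ↦ 4^(4 + 1) + 2|_4 = 1026 ⇒ 1025
(2) 1025|_4 = 4^(4 + 1) + 1 ↦ 5^(5 + 1) + 1|_5 = 15626 ⇒ 15625
(3) 15625|_5 = 5^(5 + 1) ↦ 6^(6 + 1)|_6 = 279936 ⇒ 279935

ω^(ω + 1)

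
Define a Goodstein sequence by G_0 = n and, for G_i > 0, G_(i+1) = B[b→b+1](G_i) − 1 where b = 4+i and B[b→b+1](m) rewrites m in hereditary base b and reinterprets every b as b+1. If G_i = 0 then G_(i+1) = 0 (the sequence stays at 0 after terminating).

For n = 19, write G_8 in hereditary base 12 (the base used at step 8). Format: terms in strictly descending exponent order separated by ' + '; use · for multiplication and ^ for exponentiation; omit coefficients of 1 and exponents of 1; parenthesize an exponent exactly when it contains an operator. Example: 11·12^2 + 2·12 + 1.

base 4: 19 = 4^2 + 3; at 5: 5^2 + 3 = 28; next = 27
base 5: 27 = 5^2 + 2; at 6: 6^2 + 2 = 38; next = 37
base 6: 37 = 6^2 + 1; at 7: 7^2 + 1 = 50; next = 49
base 7: 49 = 7^2; at 8: 8^2 = 64; next = 63
base 8: 63 = 7·8 + 7; at 9: 7·9 + 7 = 70; next = 69
base 9: 69 = 7·9 + 6; at 10: 7·10 + 6 = 76; next = 75
base 10: 75 = 7·10 + 5; at 11: 7·11 + 5 = 82; next = 81
base 11: 81 = 7·11 + 4; at 12: 7·12 + 4 = 88; next = 87

7·12 + 3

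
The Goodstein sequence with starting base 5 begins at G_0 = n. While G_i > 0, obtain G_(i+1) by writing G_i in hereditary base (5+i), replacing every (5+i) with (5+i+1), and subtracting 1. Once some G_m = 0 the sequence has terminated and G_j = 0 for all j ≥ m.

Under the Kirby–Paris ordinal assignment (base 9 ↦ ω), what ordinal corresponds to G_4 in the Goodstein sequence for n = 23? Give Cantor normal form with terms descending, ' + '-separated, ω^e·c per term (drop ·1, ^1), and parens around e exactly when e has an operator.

ω·3 + 8

i=0: 23 = 4·5 + 3 (b=5); 5→6: 4·6 + 3 = 27; 27−1 = 26
i=1: 26 = 4·6 + 2 (b=6); 6→7: 4·7 + 2 = 30; 30−1 = 29
i=2: 29 = 4·7 + 1 (b=7); 7→8: 4·8 + 1 = 33; 33−1 = 32
i=3: 32 = 4·8 (b=8); 8→9: 4·9 = 36; 36−1 = 35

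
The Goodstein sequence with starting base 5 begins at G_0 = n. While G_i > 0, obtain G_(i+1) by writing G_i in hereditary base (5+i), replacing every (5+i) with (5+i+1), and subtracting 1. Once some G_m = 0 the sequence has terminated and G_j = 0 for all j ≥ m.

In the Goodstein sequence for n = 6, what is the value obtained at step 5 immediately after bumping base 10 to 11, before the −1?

(0) 6|_5 = 5 + 1 ↦ 6 + 1|_6 = 7 ⇒ 6
(1) 6|_6 = 6 ↦ 7|_7 = 7 ⇒ 6
(2) 6|_7 = 6 ↦ 6|_8 = 6 ⇒ 5
(3) 5|_8 = 5 ↦ 5|_9 = 5 ⇒ 4
(4) 4|_9 = 4 ↦ 4|_10 = 4 ⇒ 3
(5) 3|_10 = 3 ↦ 3|_11 = 3 ⇒ 2

3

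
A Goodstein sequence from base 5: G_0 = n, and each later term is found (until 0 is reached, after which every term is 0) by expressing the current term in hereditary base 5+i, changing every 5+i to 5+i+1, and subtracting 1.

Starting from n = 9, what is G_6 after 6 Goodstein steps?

step 0: 9 = 5 + 4; sub 6 for 5: 6 + 4; = 10; G_1 = 10−1 = 9
step 1: 9 = 6 + 3; sub 7 for 6: 7 + 3; = 10; G_2 = 10−1 = 9
step 2: 9 = 7 + 2; sub 8 for 7: 8 + 2; = 10; G_3 = 10−1 = 9
step 3: 9 = 8 + 1; sub 9 for 8: 9 + 1; = 10; G_4 = 10−1 = 9
step 4: 9 = 9; sub 10 for 9: 10; = 10; G_5 = 10−1 = 9
step 5: 9 = 9; sub 11 for 10: 9; = 9; G_6 = 9−1 = 8

8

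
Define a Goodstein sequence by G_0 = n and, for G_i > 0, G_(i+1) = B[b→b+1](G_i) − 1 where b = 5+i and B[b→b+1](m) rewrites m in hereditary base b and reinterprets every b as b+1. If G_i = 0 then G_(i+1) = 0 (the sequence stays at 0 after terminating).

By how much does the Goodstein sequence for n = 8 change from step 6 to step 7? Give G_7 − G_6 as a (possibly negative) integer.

-1

i=0: 8 = 5 + 3 (b=5); 5→6: 6 + 3 = 9; 9−1 = 8
i=1: 8 = 6 + 2 (b=6); 6→7: 7 + 2 = 9; 9−1 = 8
i=2: 8 = 7 + 1 (b=7); 7→8: 8 + 1 = 9; 9−1 = 8
i=3: 8 = 8 (b=8); 8→9: 9 = 9; 9−1 = 8
i=4: 8 = 8 (b=9); 9→10: 8 = 8; 8−1 = 7
i=5: 7 = 7 (b=10); 10→11: 7 = 7; 7−1 = 6
i=6: 6 = 6 (b=11); 11→12: 6 = 6; 6−1 = 5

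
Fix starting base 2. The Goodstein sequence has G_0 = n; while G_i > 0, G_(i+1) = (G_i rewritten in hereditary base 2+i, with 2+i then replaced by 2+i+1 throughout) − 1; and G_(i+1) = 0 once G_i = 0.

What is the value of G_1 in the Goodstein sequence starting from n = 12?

G_0=12  [base 2] 2^(2 + 1) + 2^2  →[2↦3]→  3^(3 + 1) + 3^3 = 108  −1 ⇒ G_1=107
G_1=107  [base 3] 3^(3 + 1) + 2·3^2 + 2·3 + 2  →[3↦4]→  4^(4 + 1) + 2·4^2 + 2·4 + 2 = 1066  −1 ⇒ G_2=1065

107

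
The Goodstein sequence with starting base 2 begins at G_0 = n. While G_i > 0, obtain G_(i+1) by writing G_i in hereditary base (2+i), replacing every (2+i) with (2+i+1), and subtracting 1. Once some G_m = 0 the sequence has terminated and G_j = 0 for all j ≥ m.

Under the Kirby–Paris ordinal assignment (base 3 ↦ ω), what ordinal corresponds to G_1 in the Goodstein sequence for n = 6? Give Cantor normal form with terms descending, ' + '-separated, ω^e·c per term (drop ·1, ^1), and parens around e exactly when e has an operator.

ω^ω + 2

base 2: 6 = 2^2 + 2; at 3: 3^3 + 3 = 30; next = 29
base 3: 29 = 3^3 + 2; at 4: 4^4 + 2 = 258; next = 257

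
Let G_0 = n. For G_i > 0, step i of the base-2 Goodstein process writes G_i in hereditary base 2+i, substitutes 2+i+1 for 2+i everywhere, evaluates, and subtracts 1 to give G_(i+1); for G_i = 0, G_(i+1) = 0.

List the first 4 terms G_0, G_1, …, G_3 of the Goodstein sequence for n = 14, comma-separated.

14, 110, 1281, 18750

step 0: 14 = 2^(2 + 1) + 2^2 + 2; sub 3 for 2: 3^(3 + 1) + 3^3 + 3; = 111; G_1 = 111−1 = 110
step 1: 110 = 3^(3 + 1) + 3^3 + 2; sub 4 for 3: 4^(4 + 1) + 4^4 + 2; = 1282; G_2 = 1282−1 = 1281
step 2: 1281 = 4^(4 + 1) + 4^4 + 1; sub 5 for 4: 5^(5 + 1) + 5^5 + 1; = 18751; G_3 = 18751−1 = 18750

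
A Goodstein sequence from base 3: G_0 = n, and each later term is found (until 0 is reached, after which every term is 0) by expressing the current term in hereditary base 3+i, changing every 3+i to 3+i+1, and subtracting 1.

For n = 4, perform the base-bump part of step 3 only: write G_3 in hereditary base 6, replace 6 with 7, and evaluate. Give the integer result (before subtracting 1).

G_0=4  [base 3] 3 + 1  →[3↦4]→  4 + 1 = 5  −1 ⇒ G_1=4
G_1=4  [base 4] 4  →[4↦5]→  5 = 5  −1 ⇒ G_2=4
G_2=4  [base 5] 4  →[5↦6]→  4 = 4  −1 ⇒ G_3=3
G_3=3  [base 6] 3  →[6↦7]→  3 = 3  −1 ⇒ G_4=2

3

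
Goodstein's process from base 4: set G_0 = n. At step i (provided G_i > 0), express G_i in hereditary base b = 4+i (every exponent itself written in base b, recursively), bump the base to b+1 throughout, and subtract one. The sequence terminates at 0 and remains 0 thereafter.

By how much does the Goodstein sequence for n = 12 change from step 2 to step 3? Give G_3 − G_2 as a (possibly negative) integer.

i=0: 12 = 3·4 (b=4); 4→5: 3·5 = 15; 15−1 = 14
i=1: 14 = 2·5 + 4 (b=5); 5→6: 2·6 + 4 = 16; 16−1 = 15
i=2: 15 = 2·6 + 3 (b=6); 6→7: 2·7 + 3 = 17; 17−1 = 16

1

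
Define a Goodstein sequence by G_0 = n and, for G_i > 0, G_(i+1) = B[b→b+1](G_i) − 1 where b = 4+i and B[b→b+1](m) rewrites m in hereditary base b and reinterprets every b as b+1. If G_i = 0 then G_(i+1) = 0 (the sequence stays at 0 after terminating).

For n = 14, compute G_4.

21

G_0=14  [base 4] 3·4 + 2  →[4↦5]→  3·5 + 2 = 17  −1 ⇒ G_1=16
G_1=16  [base 5] 3·5 + 1  →[5↦6]→  3·6 + 1 = 19  −1 ⇒ G_2=18
G_2=18  [base 6] 3·6  →[6↦7]→  3·7 = 21  −1 ⇒ G_3=20
G_3=20  [base 7] 2·7 + 6  →[7↦8]→  2·8 + 6 = 22  −1 ⇒ G_4=21
G_4=21  [base 8] 2·8 + 5  →[8↦9]→  2·9 + 5 = 23  −1 ⇒ G_5=22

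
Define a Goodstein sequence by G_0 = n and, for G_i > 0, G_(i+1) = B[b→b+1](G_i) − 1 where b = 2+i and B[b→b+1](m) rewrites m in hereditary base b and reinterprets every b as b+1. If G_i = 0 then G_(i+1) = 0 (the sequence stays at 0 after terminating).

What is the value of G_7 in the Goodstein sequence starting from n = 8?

step 0: 8 = 2^(2 + 1); sub 3 for 2: 3^(3 + 1); = 81; G_1 = 81−1 = 80
step 1: 80 = 2·3^3 + 2·3^2 + 2·3 + 2; sub 4 for 3: 2·4^4 + 2·4^2 + 2·4 + 2; = 554; G_2 = 554−1 = 553
step 2: 553 = 2·4^4 + 2·4^2 + 2·4 + 1; sub 5 for 4: 2·5^5 + 2·5^2 + 2·5 + 1; = 6311; G_3 = 6311−1 = 6310
step 3: 6310 = 2·5^5 + 2·5^2 + 2·5; sub 6 for 5: 2·6^6 + 2·6^2 + 2·6; = 93396; G_4 = 93396−1 = 93395
step 4: 93395 = 2·6^6 + 2·6^2 + 6 + 5; sub 7 for 6: 2·7^7 + 2·7^2 + 7 + 5; = 1647196; G_5 = 1647196−1 = 1647195
step 5: 1647195 = 2·7^7 + 2·7^2 + 7 + 4; sub 8 for 7: 2·8^8 + 2·8^2 + 8 + 4; = 33554572; G_6 = 33554572−1 = 33554571
step 6: 33554571 = 2·8^8 + 2·8^2 + 8 + 3; sub 9 for 8: 2·9^9 + 2·9^2 + 9 + 3; = 774841152; G_7 = 774841152−1 = 774841151
step 7: 774841151 = 2·9^9 + 2·9^2 + 9 + 2; sub 10 for 9: 2·10^10 + 2·10^2 + 10 + 2; = 20000000212; G_8 = 20000000212−1 = 20000000211

774841151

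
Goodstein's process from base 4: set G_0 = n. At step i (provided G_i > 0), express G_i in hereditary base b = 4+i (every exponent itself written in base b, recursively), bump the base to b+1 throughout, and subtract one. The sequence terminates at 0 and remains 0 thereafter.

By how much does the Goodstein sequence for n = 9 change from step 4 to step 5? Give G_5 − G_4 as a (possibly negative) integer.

[0] 9 ≡ 2·4 + 1 (base 4). Lift 5: 11. −1: 10.
[1] 10 ≡ 2·5 (base 5). Lift 6: 12. −1: 11.
[2] 11 ≡ 6 + 5 (base 6). Lift 7: 12. −1: 11.
[3] 11 ≡ 7 + 4 (base 7). Lift 8: 12. −1: 11.
[4] 11 ≡ 8 + 3 (base 8). Lift 9: 12. −1: 11.

0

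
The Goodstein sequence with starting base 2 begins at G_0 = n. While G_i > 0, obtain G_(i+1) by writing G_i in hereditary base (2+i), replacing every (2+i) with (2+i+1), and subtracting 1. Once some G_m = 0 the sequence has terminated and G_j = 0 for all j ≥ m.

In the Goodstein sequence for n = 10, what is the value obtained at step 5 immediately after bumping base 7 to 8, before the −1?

84073324

G_0 = 10. HB_2(10) = 2^(2 + 1) + 2. Bump = 84. G_1 = 83.
G_1 = 83. HB_3(83) = 3^(3 + 1) + 2. Bump = 1026. G_2 = 1025.
G_2 = 1025. HB_4(1025) = 4^(4 + 1) + 1. Bump = 15626. G_3 = 15625.
G_3 = 15625. HB_5(15625) = 5^(5 + 1). Bump = 279936. G_4 = 279935.
G_4 = 279935. HB_6(279935) = 5·6^6 + 5·6^5 + 5·6^4 + 5·6^3 + 5·6^2 + 5·6 + 5. Bump = 4215755. G_5 = 4215754.
G_5 = 4215754. HB_7(4215754) = 5·7^7 + 5·7^5 + 5·7^4 + 5·7^3 + 5·7^2 + 5·7 + 4. Bump = 84073324. G_6 = 84073323.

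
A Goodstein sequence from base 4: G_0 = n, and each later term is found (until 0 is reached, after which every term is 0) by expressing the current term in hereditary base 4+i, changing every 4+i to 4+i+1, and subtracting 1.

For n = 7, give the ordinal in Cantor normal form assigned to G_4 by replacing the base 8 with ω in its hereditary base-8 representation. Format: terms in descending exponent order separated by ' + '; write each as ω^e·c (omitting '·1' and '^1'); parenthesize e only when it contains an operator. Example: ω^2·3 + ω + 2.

7

i=0: 7 = 4 + 3 (b=4); 4→5: 5 + 3 = 8; 8−1 = 7
i=1: 7 = 5 + 2 (b=5); 5→6: 6 + 2 = 8; 8−1 = 7
i=2: 7 = 6 + 1 (b=6); 6→7: 7 + 1 = 8; 8−1 = 7
i=3: 7 = 7 (b=7); 7→8: 8 = 8; 8−1 = 7
i=4: 7 = 7 (b=8); 8→9: 7 = 7; 7−1 = 6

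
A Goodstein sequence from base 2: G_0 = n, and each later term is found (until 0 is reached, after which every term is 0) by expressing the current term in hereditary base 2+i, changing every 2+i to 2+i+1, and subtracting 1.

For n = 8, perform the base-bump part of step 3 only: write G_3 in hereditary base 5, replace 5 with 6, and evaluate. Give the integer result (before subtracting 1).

93396

base 2: 8 = 2^(2 + 1); at 3: 3^(3 + 1) = 81; next = 80
base 3: 80 = 2·3^3 + 2·3^2 + 2·3 + 2; at 4: 2·4^4 + 2·4^2 + 2·4 + 2 = 554; next = 553
base 4: 553 = 2·4^4 + 2·4^2 + 2·4 + 1; at 5: 2·5^5 + 2·5^2 + 2·5 + 1 = 6311; next = 6310
base 5: 6310 = 2·5^5 + 2·5^2 + 2·5; at 6: 2·6^6 + 2·6^2 + 2·6 = 93396; next = 93395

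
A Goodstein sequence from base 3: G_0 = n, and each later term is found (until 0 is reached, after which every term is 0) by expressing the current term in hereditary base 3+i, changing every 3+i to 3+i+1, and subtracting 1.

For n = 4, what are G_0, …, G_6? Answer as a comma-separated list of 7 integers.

4, 4, 4, 3, 2, 1, 0

step 0: 4 = 3 + 1; sub 4 for 3: 4 + 1; = 5; G_1 = 5−1 = 4
step 1: 4 = 4; sub 5 for 4: 5; = 5; G_2 = 5−1 = 4
step 2: 4 = 4; sub 6 for 5: 4; = 4; G_3 = 4−1 = 3
step 3: 3 = 3; sub 7 for 6: 3; = 3; G_4 = 3−1 = 2
step 4: 2 = 2; sub 8 for 7: 2; = 2; G_5 = 2−1 = 1
step 5: 1 = 1; sub 9 for 8: 1; = 1; G_6 = 1−1 = 0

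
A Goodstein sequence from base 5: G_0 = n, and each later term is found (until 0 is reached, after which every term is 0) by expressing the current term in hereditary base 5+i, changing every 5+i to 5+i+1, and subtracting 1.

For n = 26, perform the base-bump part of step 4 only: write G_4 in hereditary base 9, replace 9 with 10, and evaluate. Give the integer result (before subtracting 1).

64

base 5: 26 = 5^2 + 1; at 6: 6^2 + 1 = 37; next = 36
base 6: 36 = 6^2; at 7: 7^2 = 49; next = 48
base 7: 48 = 6·7 + 6; at 8: 6·8 + 6 = 54; next = 53
base 8: 53 = 6·8 + 5; at 9: 6·9 + 5 = 59; next = 58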